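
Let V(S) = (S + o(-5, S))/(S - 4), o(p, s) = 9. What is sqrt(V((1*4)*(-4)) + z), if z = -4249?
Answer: I*sqrt(424865)/10 ≈ 65.182*I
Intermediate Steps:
V(S) = (9 + S)/(-4 + S) (V(S) = (S + 9)/(S - 4) = (9 + S)/(-4 + S))
sqrt(V((1*4)*(-4)) + z) = sqrt((9 + (1*4)*(-4))/(-4 + (1*4)*(-4)) - 4249) = sqrt((9 + 4*(-4))/(-4 + 4*(-4)) - 4249) = sqrt((9 - 16)/(-4 - 16) - 4249) = sqrt(-7/(-20) - 4249) = sqrt(-1/20*(-7) - 4249) = sqrt(7/20 - 4249) = sqrt(-84973/20) = I*sqrt(424865)/10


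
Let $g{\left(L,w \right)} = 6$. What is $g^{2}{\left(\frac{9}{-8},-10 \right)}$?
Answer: $36$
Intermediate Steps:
$g^{2}{\left(\frac{9}{-8},-10 \right)} = 6^{2} = 36$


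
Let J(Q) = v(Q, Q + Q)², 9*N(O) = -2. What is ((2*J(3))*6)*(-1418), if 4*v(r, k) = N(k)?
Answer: -1418/27 ≈ -52.518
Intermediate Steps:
N(O) = -2/9 (N(O) = (⅑)*(-2) = -2/9)
v(r, k) = -1/18 (v(r, k) = (¼)*(-2/9) = -1/18)
J(Q) = 1/324 (J(Q) = (-1/18)² = 1/324)
((2*J(3))*6)*(-1418) = ((2*(1/324))*6)*(-1418) = ((1/162)*6)*(-1418) = (1/27)*(-1418) = -1418/27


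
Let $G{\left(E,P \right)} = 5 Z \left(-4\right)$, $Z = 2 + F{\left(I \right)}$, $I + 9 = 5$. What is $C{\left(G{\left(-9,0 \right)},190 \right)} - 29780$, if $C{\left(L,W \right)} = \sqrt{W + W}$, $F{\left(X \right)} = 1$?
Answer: $-29780 + 2 \sqrt{95} \approx -29761.0$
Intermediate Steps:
$I = -4$ ($I = -9 + 5 = -4$)
$Z = 3$ ($Z = 2 + 1 = 3$)
$G{\left(E,P \right)} = -60$ ($G{\left(E,P \right)} = 5 \cdot 3 \left(-4\right) = 15 \left(-4\right) = -60$)
$C{\left(L,W \right)} = \sqrt{2} \sqrt{W}$ ($C{\left(L,W \right)} = \sqrt{2 W} = \sqrt{2} \sqrt{W}$)
$C{\left(G{\left(-9,0 \right)},190 \right)} - 29780 = \sqrt{2} \sqrt{190} - 29780 = 2 \sqrt{95} - 29780 = -29780 + 2 \sqrt{95}$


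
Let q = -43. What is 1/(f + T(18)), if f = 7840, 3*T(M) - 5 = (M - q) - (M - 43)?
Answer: 3/23611 ≈ 0.00012706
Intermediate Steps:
T(M) = 91/3 (T(M) = 5/3 + ((M - 1*(-43)) - (M - 43))/3 = 5/3 + ((M + 43) - (-43 + M))/3 = 5/3 + ((43 + M) + (43 - M))/3 = 5/3 + (⅓)*86 = 5/3 + 86/3 = 91/3)
1/(f + T(18)) = 1/(7840 + 91/3) = 1/(23611/3) = 3/23611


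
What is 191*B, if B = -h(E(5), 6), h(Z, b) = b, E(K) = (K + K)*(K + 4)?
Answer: -1146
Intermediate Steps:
E(K) = 2*K*(4 + K) (E(K) = (2*K)*(4 + K) = 2*K*(4 + K))
B = -6 (B = -1*6 = -6)
191*B = 191*(-6) = -1146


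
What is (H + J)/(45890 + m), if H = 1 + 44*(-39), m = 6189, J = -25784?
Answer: -27499/52079 ≈ -0.52802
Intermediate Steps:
H = -1715 (H = 1 - 1716 = -1715)
(H + J)/(45890 + m) = (-1715 - 25784)/(45890 + 6189) = -27499/52079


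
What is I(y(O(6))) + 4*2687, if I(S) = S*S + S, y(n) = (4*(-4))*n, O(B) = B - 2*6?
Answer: 20060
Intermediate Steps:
O(B) = -12 + B (O(B) = B - 12 = -12 + B)
y(n) = -16*n
I(S) = S + S² (I(S) = S² + S = S + S²)
I(y(O(6))) + 4*2687 = (-16*(-12 + 6))*(1 - 16*(-12 + 6)) + 4*2687 = (-16*(-6))*(1 - 16*(-6)) + 10748 = 96*(1 + 96) + 10748 = 96*97 + 10748 = 9312 + 10748 = 20060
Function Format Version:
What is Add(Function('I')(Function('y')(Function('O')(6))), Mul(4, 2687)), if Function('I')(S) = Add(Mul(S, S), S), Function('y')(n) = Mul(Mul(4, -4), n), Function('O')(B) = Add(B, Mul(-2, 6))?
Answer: 20060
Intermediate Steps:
Function('O')(B) = Add(-12, B) (Function('O')(B) = Add(B, -12) = Add(-12, B))
Function('y')(n) = Mul(-16, n)
Function('I')(S) = Add(S, Pow(S, 2)) (Function('I')(S) = Add(Pow(S, 2), S) = Add(S, Pow(S, 2)))
Add(Function('I')(Function('y')(Function('O')(6))), Mul(4, 2687)) = Add(Mul(Mul(-16, Add(-12, 6)), Add(1, Mul(-16, Add(-12, 6)))), Mul(4, 2687)) = Add(Mul(Mul(-16, -6), Add(1, Mul(-16, -6))), 10748) = Add(Mul(96, Add(1, 96)), 10748) = Add(Mul(96, 97), 10748) = Add(9312, 10748) = 20060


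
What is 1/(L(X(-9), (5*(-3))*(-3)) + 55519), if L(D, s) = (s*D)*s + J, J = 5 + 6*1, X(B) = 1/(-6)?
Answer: 2/110385 ≈ 1.8118e-5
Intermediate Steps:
X(B) = -⅙
J = 11 (J = 5 + 6 = 11)
L(D, s) = 11 + D*s² (L(D, s) = (s*D)*s + 11 = (D*s)*s + 11 = D*s² + 11 = 11 + D*s²)
1/(L(X(-9), (5*(-3))*(-3)) + 55519) = 1/((11 - ((5*(-3))*(-3))²/6) + 55519) = 1/((11 - (-15*(-3))²/6) + 55519) = 1/((11 - ⅙*45²) + 55519) = 1/((11 - ⅙*2025) + 55519) = 1/((11 - 675/2) + 55519) = 1/(-653/2 + 55519) = 1/(110385/2) = 2/110385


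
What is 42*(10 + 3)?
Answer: 546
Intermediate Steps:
42*(10 + 3) = 42*13 = 546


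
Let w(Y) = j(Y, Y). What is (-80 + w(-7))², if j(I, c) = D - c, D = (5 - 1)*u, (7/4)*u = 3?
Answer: 214369/49 ≈ 4374.9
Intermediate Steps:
u = 12/7 (u = (4/7)*3 = 12/7 ≈ 1.7143)
D = 48/7 (D = (5 - 1)*(12/7) = 4*(12/7) = 48/7 ≈ 6.8571)
j(I, c) = 48/7 - c
w(Y) = 48/7 - Y
(-80 + w(-7))² = (-80 + (48/7 - 1*(-7)))² = (-80 + (48/7 + 7))² = (-80 + 97/7)² = (-463/7)² = 214369/49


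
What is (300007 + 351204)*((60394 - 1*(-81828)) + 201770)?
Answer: 224011374312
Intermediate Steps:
(300007 + 351204)*((60394 - 1*(-81828)) + 201770) = 651211*((60394 + 81828) + 201770) = 651211*(142222 + 201770) = 651211*343992 = 224011374312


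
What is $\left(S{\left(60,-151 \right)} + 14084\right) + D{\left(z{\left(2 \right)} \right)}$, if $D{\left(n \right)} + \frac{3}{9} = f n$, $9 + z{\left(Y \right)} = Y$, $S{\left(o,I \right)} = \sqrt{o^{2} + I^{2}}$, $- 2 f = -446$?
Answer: $\frac{37568}{3} + \sqrt{26401} \approx 12685.0$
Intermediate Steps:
$f = 223$ ($f = \left(- \frac{1}{2}\right) \left(-446\right) = 223$)
$S{\left(o,I \right)} = \sqrt{I^{2} + o^{2}}$
$z{\left(Y \right)} = -9 + Y$
$D{\left(n \right)} = - \frac{1}{3} + 223 n$
$\left(S{\left(60,-151 \right)} + 14084\right) + D{\left(z{\left(2 \right)} \right)} = \left(\sqrt{\left(-151\right)^{2} + 60^{2}} + 14084\right) + \left(- \frac{1}{3} + 223 \left(-9 + 2\right)\right) = \left(\sqrt{22801 + 3600} + 14084\right) + \left(- \frac{1}{3} + 223 \left(-7\right)\right) = \left(\sqrt{26401} + 14084\right) - \frac{4684}{3} = \left(14084 + \sqrt{26401}\right) - \frac{4684}{3} = \frac{37568}{3} + \sqrt{26401}$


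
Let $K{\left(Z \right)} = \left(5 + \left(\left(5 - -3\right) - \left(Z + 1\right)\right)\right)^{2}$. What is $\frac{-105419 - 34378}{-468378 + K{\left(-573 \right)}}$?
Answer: $\frac{15533}{14017} \approx 1.1082$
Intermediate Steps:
$K{\left(Z \right)} = \left(12 - Z\right)^{2}$ ($K{\left(Z \right)} = \left(5 + \left(\left(5 + 3\right) - \left(1 + Z\right)\right)\right)^{2} = \left(5 + \left(8 - \left(1 + Z\right)\right)\right)^{2} = \left(5 - \left(-7 + Z\right)\right)^{2} = \left(12 - Z\right)^{2}$)
$\frac{-105419 - 34378}{-468378 + K{\left(-573 \right)}} = \frac{-105419 - 34378}{-468378 + \left(-12 - 573\right)^{2}} = - \frac{139797}{-468378 + \left(-585\right)^{2}} = - \frac{139797}{-468378 + 342225} = - \frac{139797}{-126153} = \left(-139797\right) \left(- \frac{1}{126153}\right) = \frac{15533}{14017}$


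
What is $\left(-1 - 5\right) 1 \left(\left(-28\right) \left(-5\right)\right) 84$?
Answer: $-70560$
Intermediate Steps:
$\left(-1 - 5\right) 1 \left(\left(-28\right) \left(-5\right)\right) 84 = \left(-6\right) 1 \cdot 140 \cdot 84 = \left(-6\right) 140 \cdot 84 = \left(-840\right) 84 = -70560$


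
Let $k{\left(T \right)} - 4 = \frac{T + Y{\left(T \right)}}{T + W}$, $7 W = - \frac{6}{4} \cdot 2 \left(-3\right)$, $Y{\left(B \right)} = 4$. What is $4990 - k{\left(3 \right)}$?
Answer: $\frac{149531}{30} \approx 4984.4$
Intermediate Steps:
$W = \frac{9}{7}$ ($W = \frac{- \frac{6}{4} \cdot 2 \left(-3\right)}{7} = \frac{\left(-6\right) \frac{1}{4} \cdot 2 \left(-3\right)}{7} = \frac{\left(- \frac{3}{2}\right) 2 \left(-3\right)}{7} = \frac{\left(-3\right) \left(-3\right)}{7} = \frac{1}{7} \cdot 9 = \frac{9}{7} \approx 1.2857$)
$k{\left(T \right)} = 4 + \frac{4 + T}{\frac{9}{7} + T}$ ($k{\left(T \right)} = 4 + \frac{T + 4}{T + \frac{9}{7}} = 4 + \frac{4 + T}{\frac{9}{7} + T}$)
$4990 - k{\left(3 \right)} = 4990 - \frac{64 + 35 \cdot 3}{9 + 7 \cdot 3} = 4990 - \frac{64 + 105}{9 + 21} = 4990 - \frac{1}{30} \cdot 169 = 4990 - \frac{169}{30} = \frac{149531}{30}$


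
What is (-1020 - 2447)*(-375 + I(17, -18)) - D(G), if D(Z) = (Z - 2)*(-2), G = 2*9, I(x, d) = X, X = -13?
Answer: 1345228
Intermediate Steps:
I(x, d) = -13
G = 18
D(Z) = 4 - 2*Z (D(Z) = (-2 + Z)*(-2) = 4 - 2*Z)
(-1020 - 2447)*(-375 + I(17, -18)) - D(G) = (-1020 - 2447)*(-375 - 13) - (4 - 2*18) = -3467*(-388) - (4 - 36) = 1345196 - 1*(-32) = 1345196 + 32 = 1345228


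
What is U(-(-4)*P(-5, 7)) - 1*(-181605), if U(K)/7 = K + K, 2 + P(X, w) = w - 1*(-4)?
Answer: 182109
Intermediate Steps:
P(X, w) = 2 + w (P(X, w) = -2 + (w - 1*(-4)) = -2 + (w + 4) = -2 + (4 + w) = 2 + w)
U(K) = 14*K (U(K) = 7*(K + K) = 7*(2*K) = 14*K)
U(-(-4)*P(-5, 7)) - 1*(-181605) = 14*(-(-4)*(2 + 7)) - 1*(-181605) = 14*(-(-4)*9) + 181605 = 14*(-1*(-36)) + 181605 = 14*36 + 181605 = 504 + 181605 = 182109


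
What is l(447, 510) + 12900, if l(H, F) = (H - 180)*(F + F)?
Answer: 285240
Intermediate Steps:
l(H, F) = 2*F*(-180 + H) (l(H, F) = (-180 + H)*(2*F) = 2*F*(-180 + H))
l(447, 510) + 12900 = 2*510*(-180 + 447) + 12900 = 2*510*267 + 12900 = 272340 + 12900 = 285240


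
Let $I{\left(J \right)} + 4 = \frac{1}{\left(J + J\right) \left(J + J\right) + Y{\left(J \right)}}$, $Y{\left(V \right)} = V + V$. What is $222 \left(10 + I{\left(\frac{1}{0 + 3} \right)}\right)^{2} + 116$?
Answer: $\frac{534271}{50} \approx 10685.0$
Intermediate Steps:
$Y{\left(V \right)} = 2 V$
$I{\left(J \right)} = -4 + \frac{1}{2 J + 4 J^{2}}$ ($I{\left(J \right)} = -4 + \frac{1}{\left(J + J\right) \left(J + J\right) + 2 J} = -4 + \frac{1}{2 J 2 J + 2 J} = -4 + \frac{1}{4 J^{2} + 2 J} = -4 + \frac{1}{2 J + 4 J^{2}}$)
$222 \left(10 + I{\left(\frac{1}{0 + 3} \right)}\right)^{2} + 116 = 222 \left(10 + \frac{1 - 16 \left(\frac{1}{0 + 3}\right)^{2} - \frac{8}{0 + 3}}{2 \frac{1}{0 + 3} \left(1 + \frac{2}{0 + 3}\right)}\right)^{2} + 116 = 222 \left(10 + \frac{1 - 16 \left(\frac{1}{3}\right)^{2} - \frac{8}{3}}{2 \cdot \frac{1}{3} \left(1 + \frac{2}{3}\right)}\right)^{2} + 116 = 222 \left(10 + \frac{\frac{1}{\frac{1}{3}} \left(1 - \frac{16}{9} - \frac{8}{3}\right)}{2 \left(1 + 2 \cdot \frac{1}{3}\right)}\right)^{2} + 116 = 222 \left(10 + \frac{1}{2} \cdot 3 \frac{1}{1 + \frac{2}{3}} \left(1 - \frac{16}{9} - \frac{8}{3}\right)\right)^{2} + 116 = 222 \left(10 + \frac{1}{2} \cdot 3 \frac{1}{\frac{5}{3}} \left(1 - \frac{16}{9} - \frac{8}{3}\right)\right)^{2} + 116 = 222 \left(10 + \frac{1}{2} \cdot 3 \cdot \frac{3}{5} \left(- \frac{31}{9}\right)\right)^{2} + 116 = 222 \left(10 - \frac{31}{10}\right)^{2} + 116 = 222 \left(\frac{69}{10}\right)^{2} + 116 = 222 \cdot \frac{4761}{100} + 116 = \frac{528471}{50} + 116 = \frac{534271}{50}$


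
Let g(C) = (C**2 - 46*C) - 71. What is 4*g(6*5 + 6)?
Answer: -1724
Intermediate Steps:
g(C) = -71 + C**2 - 46*C
4*g(6*5 + 6) = 4*(-71 + (6*5 + 6)**2 - 46*(6*5 + 6)) = 4*(-71 + (30 + 6)**2 - 46*(30 + 6)) = 4*(-71 + 36**2 - 46*36) = 4*(-71 + 1296 - 1656) = 4*(-431) = -1724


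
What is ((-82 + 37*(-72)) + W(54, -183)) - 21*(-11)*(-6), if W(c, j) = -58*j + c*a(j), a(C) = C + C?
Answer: -13282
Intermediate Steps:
a(C) = 2*C
W(c, j) = -58*j + 2*c*j (W(c, j) = -58*j + c*(2*j) = -58*j + 2*c*j)
((-82 + 37*(-72)) + W(54, -183)) - 21*(-11)*(-6) = ((-82 + 37*(-72)) + 2*(-183)*(-29 + 54)) - 21*(-11)*(-6) = ((-82 - 2664) + 2*(-183)*25) + 231*(-6) = (-2746 - 9150) - 1386 = -11896 - 1386 = -13282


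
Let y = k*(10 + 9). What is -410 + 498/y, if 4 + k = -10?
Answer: -54779/133 ≈ -411.87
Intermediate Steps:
k = -14 (k = -4 - 10 = -14)
y = -266 (y = -14*(10 + 9) = -14*19 = -266)
-410 + 498/y = -410 + 498/(-266) = -410 + 498*(-1/266) = -410 - 249/133 = -54779/133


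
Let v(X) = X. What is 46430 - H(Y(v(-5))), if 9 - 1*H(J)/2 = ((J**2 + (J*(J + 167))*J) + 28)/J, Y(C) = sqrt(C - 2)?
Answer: 46398 + 328*I*sqrt(7) ≈ 46398.0 + 867.81*I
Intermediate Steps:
Y(C) = sqrt(-2 + C)
H(J) = 18 - 2*(28 + J**2 + J**2*(167 + J))/J (H(J) = 18 - 2*((J**2 + (J*(J + 167))*J) + 28)/J = 18 - 2*((J**2 + (J*(167 + J))*J) + 28)/J = 18 - 2*((J**2 + J**2*(167 + J)) + 28)/J = 18 - 2*(28 + J**2 + J**2*(167 + J))/J)
46430 - H(Y(v(-5))) = 46430 - (18 - 336*sqrt(-2 - 5) - 56/sqrt(-2 - 5) - 2*(sqrt(-2 - 5))**2) = 46430 - (18 - 336*I*sqrt(7) - 56*(-I*sqrt(7)/7) - 2*(sqrt(-7))**2) = 46430 - (18 - 336*I*sqrt(7) - 56*(-I*sqrt(7)/7) - 2*(I*sqrt(7))**2) = 46430 - (18 - 336*I*sqrt(7) - (-8)*I*sqrt(7) - 2*(-7)) = 46430 - (18 - 336*I*sqrt(7) + 8*I*sqrt(7) + 14) = 46430 - (32 - 328*I*sqrt(7)) = 46430 + (-32 + 328*I*sqrt(7)) = 46398 + 328*I*sqrt(7)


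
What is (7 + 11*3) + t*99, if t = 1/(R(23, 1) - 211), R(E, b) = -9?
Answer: 791/20 ≈ 39.550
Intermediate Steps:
t = -1/220 (t = 1/(-9 - 211) = 1/(-220) = -1/220 ≈ -0.0045455)
(7 + 11*3) + t*99 = (7 + 11*3) - 1/220*99 = (7 + 33) - 9/20 = 40 - 9/20 = 791/20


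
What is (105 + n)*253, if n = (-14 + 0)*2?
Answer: 19481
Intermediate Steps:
n = -28 (n = -14*2 = -28)
(105 + n)*253 = (105 - 28)*253 = 77*253 = 19481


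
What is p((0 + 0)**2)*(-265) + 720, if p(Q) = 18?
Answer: -4050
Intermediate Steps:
p((0 + 0)**2)*(-265) + 720 = 18*(-265) + 720 = -4770 + 720 = -4050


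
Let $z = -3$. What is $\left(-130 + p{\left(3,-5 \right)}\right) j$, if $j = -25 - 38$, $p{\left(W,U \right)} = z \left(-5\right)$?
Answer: $7245$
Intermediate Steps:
$p{\left(W,U \right)} = 15$ ($p{\left(W,U \right)} = \left(-3\right) \left(-5\right) = 15$)
$j = -63$
$\left(-130 + p{\left(3,-5 \right)}\right) j = \left(-130 + 15\right) \left(-63\right) = \left(-115\right) \left(-63\right) = 7245$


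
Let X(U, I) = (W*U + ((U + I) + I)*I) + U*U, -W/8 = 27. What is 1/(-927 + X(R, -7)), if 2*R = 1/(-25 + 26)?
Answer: -4/3761 ≈ -0.0010635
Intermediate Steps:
W = -216 (W = -8*27 = -216)
R = 1/2 (R = 1/(2*(-25 + 26)) = (1/2)/1 = (1/2)*1 = 1/2 ≈ 0.50000)
X(U, I) = U**2 - 216*U + I*(U + 2*I) (X(U, I) = (-216*U + ((U + I) + I)*I) + U*U = (-216*U + ((I + U) + I)*I) + U**2 = (-216*U + (U + 2*I)*I) + U**2 = (-216*U + I*(U + 2*I)) + U**2 = U**2 - 216*U + I*(U + 2*I))
1/(-927 + X(R, -7)) = 1/(-927 + ((1/2)**2 - 216*1/2 + 2*(-7)**2 - 7*1/2)) = 1/(-927 + (1/4 - 108 + 2*49 - 7/2)) = 1/(-927 + (1/4 - 108 + 98 - 7/2)) = 1/(-927 - 53/4) = 1/(-3761/4) = -4/3761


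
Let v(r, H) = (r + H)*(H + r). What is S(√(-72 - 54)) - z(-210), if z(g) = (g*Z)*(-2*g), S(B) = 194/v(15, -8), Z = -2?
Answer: -8643406/49 ≈ -1.7640e+5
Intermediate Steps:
v(r, H) = (H + r)² (v(r, H) = (H + r)*(H + r) = (H + r)²)
S(B) = 194/49 (S(B) = 194/((-8 + 15)²) = 194/(7²) = 194/49)
z(g) = 4*g² (z(g) = (g*(-2))*(-2*g) = (-2*g)*(-2*g) = 4*g²)
S(√(-72 - 54)) - z(-210) = 194/49 - 4*(-210)² = 194/49 - 4*44100 = 194/49 - 1*176400 = 194/49 - 176400 = -8643406/49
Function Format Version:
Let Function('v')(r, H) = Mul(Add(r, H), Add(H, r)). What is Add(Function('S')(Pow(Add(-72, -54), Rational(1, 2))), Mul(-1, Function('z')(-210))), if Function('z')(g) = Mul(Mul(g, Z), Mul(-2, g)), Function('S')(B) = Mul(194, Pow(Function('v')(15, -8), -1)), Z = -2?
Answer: Rational(-8643406, 49) ≈ -1.7640e+5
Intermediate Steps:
Function('v')(r, H) = Pow(Add(H, r), 2) (Function('v')(r, H) = Mul(Add(H, r), Add(H, r)) = Pow(Add(H, r), 2))
Function('S')(B) = Rational(194, 49) (Function('S')(B) = Mul(194, Pow(Pow(Add(-8, 15), 2), -1)) = Mul(194, Pow(Pow(7, 2), -1)) = Mul(194, Pow(49, -1)) = Mul(194, Rational(1, 49)) = Rational(194, 49))
Function('z')(g) = Mul(4, Pow(g, 2)) (Function('z')(g) = Mul(Mul(g, -2), Mul(-2, g)) = Mul(Mul(-2, g), Mul(-2, g)) = Mul(4, Pow(g, 2)))
Add(Function('S')(Pow(Add(-72, -54), Rational(1, 2))), Mul(-1, Function('z')(-210))) = Add(Rational(194, 49), Mul(-1, Mul(4, Pow(-210, 2)))) = Add(Rational(194, 49), Mul(-1, Mul(4, 44100))) = Add(Rational(194, 49), Mul(-1, 176400)) = Add(Rational(194, 49), -176400) = Rational(-8643406, 49)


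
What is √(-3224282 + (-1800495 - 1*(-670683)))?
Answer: I*√4354094 ≈ 2086.6*I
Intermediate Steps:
√(-3224282 + (-1800495 - 1*(-670683))) = √(-3224282 + (-1800495 + 670683)) = √(-3224282 - 1129812) = √(-4354094) = I*√4354094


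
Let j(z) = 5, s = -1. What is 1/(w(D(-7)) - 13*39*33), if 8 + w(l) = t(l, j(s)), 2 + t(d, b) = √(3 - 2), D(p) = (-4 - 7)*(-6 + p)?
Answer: -1/16740 ≈ -5.9737e-5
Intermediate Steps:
D(p) = 66 - 11*p (D(p) = -11*(-6 + p) = 66 - 11*p)
t(d, b) = -1 (t(d, b) = -2 + √(3 - 2) = -2 + √1 = -2 + 1 = -1)
w(l) = -9 (w(l) = -8 - 1 = -9)
1/(w(D(-7)) - 13*39*33) = 1/(-9 - 13*39*33) = 1/(-9 - 507*33) = 1/(-9 - 16731) = 1/(-16740) = -1/16740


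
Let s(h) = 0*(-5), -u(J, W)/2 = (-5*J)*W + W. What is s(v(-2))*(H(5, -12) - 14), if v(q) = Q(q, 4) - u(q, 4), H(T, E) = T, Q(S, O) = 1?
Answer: 0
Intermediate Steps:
u(J, W) = -2*W + 10*J*W (u(J, W) = -2*((-5*J)*W + W) = -2*(-5*J*W + W) = -2*(W - 5*J*W) = -2*W + 10*J*W)
v(q) = 9 - 40*q (v(q) = 1 - 2*4*(-1 + 5*q) = 1 - (-8 + 40*q) = 1 + (8 - 40*q) = 9 - 40*q)
s(h) = 0
s(v(-2))*(H(5, -12) - 14) = 0*(5 - 14) = 0*(-9) = 0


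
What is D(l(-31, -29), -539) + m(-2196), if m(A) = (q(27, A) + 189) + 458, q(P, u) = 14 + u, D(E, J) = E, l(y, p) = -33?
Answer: -1568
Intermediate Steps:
m(A) = 661 + A (m(A) = ((14 + A) + 189) + 458 = (203 + A) + 458 = 661 + A)
D(l(-31, -29), -539) + m(-2196) = -33 + (661 - 2196) = -33 - 1535 = -1568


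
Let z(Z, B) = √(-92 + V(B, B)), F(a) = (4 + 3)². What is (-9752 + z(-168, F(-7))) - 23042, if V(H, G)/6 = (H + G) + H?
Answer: -32794 + √790 ≈ -32766.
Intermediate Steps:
F(a) = 49 (F(a) = 7² = 49)
V(H, G) = 6*G + 12*H (V(H, G) = 6*((H + G) + H) = 6*((G + H) + H) = 6*(G + 2*H) = 6*G + 12*H)
z(Z, B) = √(-92 + 18*B) (z(Z, B) = √(-92 + (6*B + 12*B)) = √(-92 + 18*B))
(-9752 + z(-168, F(-7))) - 23042 = (-9752 + √(-92 + 18*49)) - 23042 = (-9752 + √(-92 + 882)) - 23042 = (-9752 + √790) - 23042 = -32794 + √790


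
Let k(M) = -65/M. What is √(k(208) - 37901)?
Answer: I*√606421/4 ≈ 194.68*I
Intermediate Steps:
√(k(208) - 37901) = √(-65/208 - 37901) = √(-65*1/208 - 37901) = √(-5/16 - 37901) = √(-606421/16) = I*√606421/4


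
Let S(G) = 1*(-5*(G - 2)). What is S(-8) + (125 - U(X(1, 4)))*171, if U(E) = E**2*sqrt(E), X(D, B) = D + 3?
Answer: 15953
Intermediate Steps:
X(D, B) = 3 + D
U(E) = E**(5/2)
S(G) = 10 - 5*G (S(G) = 1*(-5*(-2 + G)) = 1*(10 - 5*G) = 10 - 5*G)
S(-8) + (125 - U(X(1, 4)))*171 = (10 - 5*(-8)) + (125 - (3 + 1)**(5/2))*171 = (10 + 40) + (125 - 4**(5/2))*171 = 50 + (125 - 1*32)*171 = 50 + (125 - 32)*171 = 50 + 93*171 = 50 + 15903 = 15953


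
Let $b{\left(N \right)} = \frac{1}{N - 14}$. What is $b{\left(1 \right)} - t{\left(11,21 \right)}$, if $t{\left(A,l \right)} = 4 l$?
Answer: $- \frac{1093}{13} \approx -84.077$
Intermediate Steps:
$b{\left(N \right)} = \frac{1}{-14 + N}$
$b{\left(1 \right)} - t{\left(11,21 \right)} = \frac{1}{-14 + 1} - 4 \cdot 21 = \frac{1}{-13} - 84 = - \frac{1}{13} - 84 = - \frac{1093}{13}$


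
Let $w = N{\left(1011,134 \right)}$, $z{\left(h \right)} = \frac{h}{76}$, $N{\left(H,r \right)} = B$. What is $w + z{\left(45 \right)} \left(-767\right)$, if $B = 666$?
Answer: $\frac{16101}{76} \approx 211.86$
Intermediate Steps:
$N{\left(H,r \right)} = 666$
$z{\left(h \right)} = \frac{h}{76}$ ($z{\left(h \right)} = h \frac{1}{76} = \frac{h}{76}$)
$w = 666$
$w + z{\left(45 \right)} \left(-767\right) = 666 + \frac{1}{76} \cdot 45 \left(-767\right) = 666 + \frac{45}{76} \left(-767\right) = 666 - \frac{34515}{76} = \frac{16101}{76}$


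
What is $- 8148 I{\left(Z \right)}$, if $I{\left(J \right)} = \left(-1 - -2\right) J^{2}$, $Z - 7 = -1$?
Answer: $-293328$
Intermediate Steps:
$Z = 6$ ($Z = 7 - 1 = 6$)
$I{\left(J \right)} = J^{2}$ ($I{\left(J \right)} = \left(-1 + 2\right) J^{2} = 1 J^{2} = J^{2}$)
$- 8148 I{\left(Z \right)} = - 8148 \cdot 6^{2} = \left(-8148\right) 36 = -293328$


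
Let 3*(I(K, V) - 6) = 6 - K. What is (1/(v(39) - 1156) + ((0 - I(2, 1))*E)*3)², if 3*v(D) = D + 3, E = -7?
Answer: 30929201689/1304164 ≈ 23716.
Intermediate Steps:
v(D) = 1 + D/3 (v(D) = (D + 3)/3 = (3 + D)/3 = 1 + D/3)
I(K, V) = 8 - K/3 (I(K, V) = 6 + (6 - K)/3 = 6 + (2 - K/3) = 8 - K/3)
(1/(v(39) - 1156) + ((0 - I(2, 1))*E)*3)² = (1/((1 + (⅓)*39) - 1156) + ((0 - (8 - ⅓*2))*(-7))*3)² = (1/((1 + 13) - 1156) + ((0 - (8 - ⅔))*(-7))*3)² = (1/(14 - 1156) + ((0 - 1*22/3)*(-7))*3)² = (1/(-1142) + ((0 - 22/3)*(-7))*3)² = (-1/1142 - 22/3*(-7)*3)² = (-1/1142 + (154/3)*3)² = (-1/1142 + 154)² = (175867/1142)² = 30929201689/1304164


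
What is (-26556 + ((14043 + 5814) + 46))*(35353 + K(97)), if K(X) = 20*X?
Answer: -248110329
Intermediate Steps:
(-26556 + ((14043 + 5814) + 46))*(35353 + K(97)) = (-26556 + ((14043 + 5814) + 46))*(35353 + 20*97) = (-26556 + (19857 + 46))*(35353 + 1940) = (-26556 + 19903)*37293 = -6653*37293 = -248110329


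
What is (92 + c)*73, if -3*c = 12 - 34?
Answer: 21754/3 ≈ 7251.3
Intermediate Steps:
c = 22/3 (c = -(12 - 34)/3 = -⅓*(-22) = 22/3 ≈ 7.3333)
(92 + c)*73 = (92 + 22/3)*73 = (298/3)*73 = 21754/3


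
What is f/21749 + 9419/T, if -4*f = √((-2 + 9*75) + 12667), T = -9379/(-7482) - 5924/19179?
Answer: 450533620494/45185491 - √3335/43498 ≈ 9970.8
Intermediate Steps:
T = 45185491/47832426 (T = -9379*(-1/7482) - 5924*1/19179 = 9379/7482 - 5924/19179 = 45185491/47832426 ≈ 0.94466)
f = -√3335/2 (f = -√((-2 + 9*75) + 12667)/4 = -√((-2 + 675) + 12667)/4 = -√(673 + 12667)/4 = -√3335/2 ≈ -28.875)
f/21749 + 9419/T = -√3335/2/21749 + 9419/(45185491/47832426) = -√3335/2*(1/21749) + 9419*(47832426/45185491) = -√3335/43498 + 450533620494/45185491 = 450533620494/45185491 - √3335/43498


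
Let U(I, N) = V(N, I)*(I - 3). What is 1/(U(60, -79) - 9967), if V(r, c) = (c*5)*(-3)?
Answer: -1/61267 ≈ -1.6322e-5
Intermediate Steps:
V(r, c) = -15*c (V(r, c) = (5*c)*(-3) = -15*c)
U(I, N) = -15*I*(-3 + I) (U(I, N) = (-15*I)*(I - 3) = (-15*I)*(-3 + I) = -15*I*(-3 + I))
1/(U(60, -79) - 9967) = 1/(15*60*(3 - 1*60) - 9967) = 1/(15*60*(3 - 60) - 9967) = 1/(15*60*(-57) - 9967) = 1/(-51300 - 9967) = 1/(-61267) = -1/61267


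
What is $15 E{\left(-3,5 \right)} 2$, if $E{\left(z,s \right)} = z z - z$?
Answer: $360$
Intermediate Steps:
$E{\left(z,s \right)} = z^{2} - z$
$15 E{\left(-3,5 \right)} 2 = 15 \left(- 3 \left(-1 - 3\right)\right) 2 = 15 \left(\left(-3\right) \left(-4\right)\right) 2 = 15 \cdot 12 \cdot 2 = 180 \cdot 2 = 360$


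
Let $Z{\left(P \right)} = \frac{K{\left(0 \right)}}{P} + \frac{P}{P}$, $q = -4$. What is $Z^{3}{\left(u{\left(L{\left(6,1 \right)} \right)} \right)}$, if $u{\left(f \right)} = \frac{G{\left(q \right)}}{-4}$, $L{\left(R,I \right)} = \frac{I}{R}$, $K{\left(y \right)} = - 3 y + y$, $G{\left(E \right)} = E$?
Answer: $1$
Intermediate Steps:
$K{\left(y \right)} = - 2 y$
$u{\left(f \right)} = 1$ ($u{\left(f \right)} = - \frac{4}{-4} = \left(-4\right) \left(- \frac{1}{4}\right) = 1$)
$Z{\left(P \right)} = 1$ ($Z{\left(P \right)} = \frac{\left(-2\right) 0}{P} + \frac{P}{P} = \frac{0}{P} + 1 = 0 + 1 = 1$)
$Z^{3}{\left(u{\left(L{\left(6,1 \right)} \right)} \right)} = 1^{3} = 1$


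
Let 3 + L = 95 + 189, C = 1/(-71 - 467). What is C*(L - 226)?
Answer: -55/538 ≈ -0.10223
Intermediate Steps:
C = -1/538 (C = 1/(-538) = -1/538 ≈ -0.0018587)
L = 281 (L = -3 + (95 + 189) = -3 + 284 = 281)
C*(L - 226) = -(281 - 226)/538 = -1/538*55 = -55/538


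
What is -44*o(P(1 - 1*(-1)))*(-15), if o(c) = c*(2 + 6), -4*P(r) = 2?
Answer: -2640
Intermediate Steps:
P(r) = -1/2 (P(r) = -1/4*2 = -1/2)
o(c) = 8*c (o(c) = c*8 = 8*c)
-44*o(P(1 - 1*(-1)))*(-15) = -352*(-1)/2*(-15) = -44*(-4)*(-15) = 176*(-15) = -2640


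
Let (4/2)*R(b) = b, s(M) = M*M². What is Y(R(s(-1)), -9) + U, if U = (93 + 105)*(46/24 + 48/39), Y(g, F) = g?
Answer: 8095/13 ≈ 622.69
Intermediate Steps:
s(M) = M³
R(b) = b/2
U = 16203/26 (U = 198*(46*(1/24) + 48*(1/39)) = 198*(23/12 + 16/13) = 198*(491/156) = 16203/26 ≈ 623.19)
Y(R(s(-1)), -9) + U = (½)*(-1)³ + 16203/26 = (½)*(-1) + 16203/26 = -½ + 16203/26 = 8095/13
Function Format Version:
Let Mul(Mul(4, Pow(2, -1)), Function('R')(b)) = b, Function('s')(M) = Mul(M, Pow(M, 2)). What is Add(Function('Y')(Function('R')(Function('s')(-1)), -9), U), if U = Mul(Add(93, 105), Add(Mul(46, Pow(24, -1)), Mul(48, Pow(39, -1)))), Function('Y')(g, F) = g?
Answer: Rational(8095, 13) ≈ 622.69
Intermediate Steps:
Function('s')(M) = Pow(M, 3)
Function('R')(b) = Mul(Rational(1, 2), b)
U = Rational(16203, 26) (U = Mul(198, Add(Mul(46, Rational(1, 24)), Mul(48, Rational(1, 39)))) = Mul(198, Add(Rational(23, 12), Rational(16, 13))) = Mul(198, Rational(491, 156)) = Rational(16203, 26) ≈ 623.19)
Add(Function('Y')(Function('R')(Function('s')(-1)), -9), U) = Add(Mul(Rational(1, 2), Pow(-1, 3)), Rational(16203, 26)) = Add(Mul(Rational(1, 2), -1), Rational(16203, 26)) = Add(Rational(-1, 2), Rational(16203, 26)) = Rational(8095, 13)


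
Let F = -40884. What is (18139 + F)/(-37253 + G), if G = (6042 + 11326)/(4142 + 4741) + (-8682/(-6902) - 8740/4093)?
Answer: 407693950410915/667724042522582 ≈ 0.61057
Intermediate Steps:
G = 19317981169/17924552667 (G = 17368/8883 + (-8682*(-1/6902) - 8740*1/4093) = 17368*(1/8883) + (4341/3451 - 8740/4093) = 17368/8883 - 12394027/14124943 = 19317981169/17924552667 ≈ 1.0777)
(18139 + F)/(-37253 + G) = (18139 - 40884)/(-37253 + 19317981169/17924552667) = -22745/(-667724042522582/17924552667) = -22745*(-17924552667/667724042522582) = 407693950410915/667724042522582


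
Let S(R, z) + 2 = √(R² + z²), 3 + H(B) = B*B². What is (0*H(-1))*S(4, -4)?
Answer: 0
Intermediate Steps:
H(B) = -3 + B³ (H(B) = -3 + B*B² = -3 + B³)
S(R, z) = -2 + √(R² + z²)
(0*H(-1))*S(4, -4) = (0*(-3 + (-1)³))*(-2 + √(4² + (-4)²)) = (0*(-3 - 1))*(-2 + √(16 + 16)) = (0*(-4))*(-2 + √32) = 0*(-2 + 4*√2) = 0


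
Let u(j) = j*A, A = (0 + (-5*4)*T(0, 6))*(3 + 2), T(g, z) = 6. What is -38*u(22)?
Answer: 501600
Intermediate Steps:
A = -600 (A = (0 - 5*4*6)*(3 + 2) = (0 - 20*6)*5 = (0 - 120)*5 = -120*5 = -600)
u(j) = -600*j (u(j) = j*(-600) = -600*j)
-38*u(22) = -(-22800)*22 = -38*(-13200) = 501600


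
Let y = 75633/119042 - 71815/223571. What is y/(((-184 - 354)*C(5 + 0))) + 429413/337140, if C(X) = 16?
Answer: 24593520197025329327/19309375741930464960 ≈ 1.2737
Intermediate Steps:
y = 8360344213/26614338982 (y = 75633*(1/119042) - 71815*1/223571 = 75633/119042 - 71815/223571 = 8360344213/26614338982 ≈ 0.31413)
y/(((-184 - 354)*C(5 + 0))) + 429413/337140 = 8360344213/(26614338982*(((-184 - 354)*16))) + 429413/337140 = 8360344213/(26614338982*((-538*16))) + 429413*(1/337140) = (8360344213/26614338982)/(-8608) + 429413/337140 = (8360344213/26614338982)*(-1/8608) + 429413/337140 = -8360344213/229096229957056 + 429413/337140 = 24593520197025329327/19309375741930464960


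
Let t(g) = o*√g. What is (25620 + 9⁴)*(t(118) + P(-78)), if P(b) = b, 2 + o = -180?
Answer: -2510118 - 5856942*√118 ≈ -6.6133e+7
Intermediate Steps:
o = -182 (o = -2 - 180 = -182)
t(g) = -182*√g
(25620 + 9⁴)*(t(118) + P(-78)) = (25620 + 9⁴)*(-182*√118 - 78) = (25620 + 6561)*(-78 - 182*√118) = 32181*(-78 - 182*√118) = -2510118 - 5856942*√118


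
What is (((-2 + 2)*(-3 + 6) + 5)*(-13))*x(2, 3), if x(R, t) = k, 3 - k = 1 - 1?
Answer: -195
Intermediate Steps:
k = 3 (k = 3 - (1 - 1) = 3 - 1*0 = 3 + 0 = 3)
x(R, t) = 3
(((-2 + 2)*(-3 + 6) + 5)*(-13))*x(2, 3) = (((-2 + 2)*(-3 + 6) + 5)*(-13))*3 = ((0*3 + 5)*(-13))*3 = ((0 + 5)*(-13))*3 = (5*(-13))*3 = -65*3 = -195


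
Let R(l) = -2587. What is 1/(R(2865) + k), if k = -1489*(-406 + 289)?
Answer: 1/171626 ≈ 5.8266e-6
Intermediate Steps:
k = 174213 (k = -1489*(-117) = 174213)
1/(R(2865) + k) = 1/(-2587 + 174213) = 1/171626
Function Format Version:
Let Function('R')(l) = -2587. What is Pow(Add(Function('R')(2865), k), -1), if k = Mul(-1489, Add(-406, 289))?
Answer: Rational(1, 171626) ≈ 5.8266e-6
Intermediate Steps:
k = 174213 (k = Mul(-1489, -117) = 174213)
Pow(Add(Function('R')(2865), k), -1) = Pow(Add(-2587, 174213), -1) = Pow(171626, -1) = Rational(1, 171626)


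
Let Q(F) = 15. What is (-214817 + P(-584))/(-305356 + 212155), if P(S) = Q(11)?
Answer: 214802/93201 ≈ 2.3047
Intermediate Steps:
P(S) = 15
(-214817 + P(-584))/(-305356 + 212155) = (-214817 + 15)/(-305356 + 212155) = -214802/(-93201) = -214802*(-1/93201) = 214802/93201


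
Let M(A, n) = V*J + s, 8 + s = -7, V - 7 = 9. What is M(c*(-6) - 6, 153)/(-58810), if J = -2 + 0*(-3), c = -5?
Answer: 47/58810 ≈ 0.00079918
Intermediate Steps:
V = 16 (V = 7 + 9 = 16)
s = -15 (s = -8 - 7 = -15)
J = -2 (J = -2 + 0 = -2)
M(A, n) = -47 (M(A, n) = 16*(-2) - 15 = -32 - 15 = -47)
M(c*(-6) - 6, 153)/(-58810) = -47/(-58810) = -47*(-1/58810) = 47/58810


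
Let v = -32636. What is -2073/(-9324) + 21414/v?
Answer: -11000809/25358172 ≈ -0.43382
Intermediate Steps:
-2073/(-9324) + 21414/v = -2073/(-9324) + 21414/(-32636) = -2073*(-1/9324) + 21414*(-1/32636) = 691/3108 - 10707/16318 = -11000809/25358172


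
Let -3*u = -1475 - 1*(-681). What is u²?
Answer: 630436/9 ≈ 70049.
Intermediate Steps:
u = 794/3 (u = -(-1475 - 1*(-681))/3 = -(-1475 + 681)/3 = -⅓*(-794) = 794/3 ≈ 264.67)
u² = (794/3)² = 630436/9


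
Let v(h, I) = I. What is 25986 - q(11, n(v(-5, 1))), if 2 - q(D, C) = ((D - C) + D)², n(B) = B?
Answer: 26425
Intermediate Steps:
q(D, C) = 2 - (-C + 2*D)² (q(D, C) = 2 - ((D - C) + D)² = 2 - (-C + 2*D)²)
25986 - q(11, n(v(-5, 1))) = 25986 - (2 - (1 - 2*11)²) = 25986 - (2 - (1 - 22)²) = 25986 - (2 - 1*(-21)²) = 25986 - (2 - 1*441) = 25986 - (2 - 441) = 25986 - 1*(-439) = 25986 + 439 = 26425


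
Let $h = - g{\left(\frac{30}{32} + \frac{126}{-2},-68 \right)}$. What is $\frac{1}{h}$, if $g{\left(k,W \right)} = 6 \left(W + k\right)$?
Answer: $\frac{8}{6243} \approx 0.0012814$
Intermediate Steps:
$g{\left(k,W \right)} = 6 W + 6 k$
$h = \frac{6243}{8}$ ($h = - (6 \left(-68\right) + 6 \left(\frac{30}{32} + \frac{126}{-2}\right)) = - (-408 + 6 \left(30 \cdot \frac{1}{32} + 126 \left(- \frac{1}{2}\right)\right)) = - (-408 + 6 \left(\frac{15}{16} - 63\right)) = - (-408 + 6 \left(- \frac{993}{16}\right)) = - (-408 - \frac{2979}{8}) = \left(-1\right) \left(- \frac{6243}{8}\right) = \frac{6243}{8} \approx 780.38$)
$\frac{1}{h} = \frac{1}{\frac{6243}{8}} = \frac{8}{6243}$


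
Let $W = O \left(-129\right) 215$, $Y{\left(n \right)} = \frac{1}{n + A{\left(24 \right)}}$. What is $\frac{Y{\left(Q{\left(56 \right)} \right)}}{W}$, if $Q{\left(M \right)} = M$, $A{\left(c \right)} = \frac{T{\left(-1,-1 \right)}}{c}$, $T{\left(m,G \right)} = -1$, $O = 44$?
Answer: $- \frac{2}{136576385} \approx -1.4644 \cdot 10^{-8}$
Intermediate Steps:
$A{\left(c \right)} = - \frac{1}{c}$
$Y{\left(n \right)} = \frac{1}{- \frac{1}{24} + n}$ ($Y{\left(n \right)} = \frac{1}{n - \frac{1}{24}} = \frac{1}{- \frac{1}{24} + n}$)
$W = -1220340$ ($W = 44 \left(-129\right) 215 = \left(-5676\right) 215 = -1220340$)
$\frac{Y{\left(Q{\left(56 \right)} \right)}}{W} = \frac{24 \frac{1}{-1 + 24 \cdot 56}}{-1220340} = \frac{24}{-1 + 1344} \left(- \frac{1}{1220340}\right) = \frac{24}{1343} \left(- \frac{1}{1220340}\right) = - \frac{2}{136576385}$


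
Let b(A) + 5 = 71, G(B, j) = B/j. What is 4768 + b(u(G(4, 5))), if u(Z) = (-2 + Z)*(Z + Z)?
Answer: 4834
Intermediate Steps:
u(Z) = 2*Z*(-2 + Z) (u(Z) = (-2 + Z)*(2*Z) = 2*Z*(-2 + Z))
b(A) = 66 (b(A) = -5 + 71 = 66)
4768 + b(u(G(4, 5))) = 4768 + 66 = 4834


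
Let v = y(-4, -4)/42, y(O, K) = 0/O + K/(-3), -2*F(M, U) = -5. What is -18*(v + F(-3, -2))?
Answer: -319/7 ≈ -45.571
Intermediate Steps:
F(M, U) = 5/2 (F(M, U) = -½*(-5) = 5/2)
y(O, K) = -K/3 (y(O, K) = 0 + K*(-⅓) = 0 - K/3 = -K/3)
v = 2/63 (v = -⅓*(-4)/42 = (4/3)*(1/42) = 2/63 ≈ 0.031746)
-18*(v + F(-3, -2)) = -18*(2/63 + 5/2) = -18*319/126 = -319/7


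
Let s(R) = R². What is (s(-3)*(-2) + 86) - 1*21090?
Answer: -21022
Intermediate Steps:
(s(-3)*(-2) + 86) - 1*21090 = ((-3)²*(-2) + 86) - 1*21090 = (9*(-2) + 86) - 21090 = (-18 + 86) - 21090 = 68 - 21090 = -21022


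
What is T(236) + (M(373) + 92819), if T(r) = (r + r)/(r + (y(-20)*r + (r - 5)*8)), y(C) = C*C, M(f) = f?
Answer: 2247884350/24121 ≈ 93192.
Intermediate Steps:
y(C) = C**2
T(r) = 2*r/(-40 + 409*r) (T(r) = (r + r)/(r + ((-20)**2*r + (r - 5)*8)) = (2*r)/(r + (400*r + (-5 + r)*8)) = (2*r)/(r + (400*r + (-40 + 8*r))) = (2*r)/(r + (-40 + 408*r)) = (2*r)/(-40 + 409*r) = 2*r/(-40 + 409*r))
T(236) + (M(373) + 92819) = 2*236/(-40 + 409*236) + (373 + 92819) = 2*236/(-40 + 96524) + 93192 = 2*236/96484 + 93192 = 2*236*(1/96484) + 93192 = 118/24121 + 93192 = 2247884350/24121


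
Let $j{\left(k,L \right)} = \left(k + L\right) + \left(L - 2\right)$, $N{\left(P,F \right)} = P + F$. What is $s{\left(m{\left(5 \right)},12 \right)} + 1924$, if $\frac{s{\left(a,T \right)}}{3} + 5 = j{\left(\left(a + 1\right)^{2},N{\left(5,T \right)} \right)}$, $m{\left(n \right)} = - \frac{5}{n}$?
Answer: $2005$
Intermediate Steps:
$N{\left(P,F \right)} = F + P$
$j{\left(k,L \right)} = -2 + k + 2 L$ ($j{\left(k,L \right)} = \left(L + k\right) + \left(-2 + L\right) = -2 + k + 2 L$)
$s{\left(a,T \right)} = 9 + 3 \left(1 + a\right)^{2} + 6 T$ ($s{\left(a,T \right)} = -15 + 3 \left(-2 + \left(a + 1\right)^{2} + 2 \left(T + 5\right)\right) = -15 + 3 \left(-2 + \left(1 + a\right)^{2} + 2 \left(5 + T\right)\right) = -15 + 3 \left(-2 + \left(1 + a\right)^{2} + \left(10 + 2 T\right)\right) = -15 + 3 \left(8 + \left(1 + a\right)^{2} + 2 T\right) = -15 + \left(24 + 3 \left(1 + a\right)^{2} + 6 T\right) = 9 + 3 \left(1 + a\right)^{2} + 6 T$)
$s{\left(m{\left(5 \right)},12 \right)} + 1924 = \left(9 + 3 \left(1 - \frac{5}{5}\right)^{2} + 6 \cdot 12\right) + 1924 = \left(9 + 3 \left(1 - 1\right)^{2} + 72\right) + 1924 = \left(9 + 3 \cdot 0^{2} + 72\right) + 1924 = \left(9 + 3 \cdot 0 + 72\right) + 1924 = \left(9 + 0 + 72\right) + 1924 = 81 + 1924 = 2005$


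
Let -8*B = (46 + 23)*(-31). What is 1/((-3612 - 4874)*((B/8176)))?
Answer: -32704/9075777 ≈ -0.0036034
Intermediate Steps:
B = 2139/8 (B = -(46 + 23)*(-31)/8 = -69*(-31)/8 = -1/8*(-2139) = 2139/8 ≈ 267.38)
1/((-3612 - 4874)*((B/8176))) = 1/((-3612 - 4874)*(((2139/8)/8176))) = 1/((-8486)*(((2139/8)*(1/8176)))) = -1/(8486*2139/65408) = -1/8486*65408/2139 = -32704/9075777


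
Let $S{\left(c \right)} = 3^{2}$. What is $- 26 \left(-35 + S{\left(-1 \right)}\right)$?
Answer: $676$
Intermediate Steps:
$S{\left(c \right)} = 9$
$- 26 \left(-35 + S{\left(-1 \right)}\right) = - 26 \left(-35 + 9\right) = \left(-26\right) \left(-26\right) = 676$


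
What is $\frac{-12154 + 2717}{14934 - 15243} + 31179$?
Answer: $\frac{9643748}{309} \approx 31210.0$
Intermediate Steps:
$\frac{-12154 + 2717}{14934 - 15243} + 31179 = - \frac{9437}{-309} + 31179 = \left(-9437\right) \left(- \frac{1}{309}\right) + 31179 = \frac{9437}{309} + 31179 = \frac{9643748}{309}$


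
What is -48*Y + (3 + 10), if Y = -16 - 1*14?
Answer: 1453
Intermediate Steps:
Y = -30 (Y = -16 - 14 = -30)
-48*Y + (3 + 10) = -48*(-30) + (3 + 10) = 1440 + 13 = 1453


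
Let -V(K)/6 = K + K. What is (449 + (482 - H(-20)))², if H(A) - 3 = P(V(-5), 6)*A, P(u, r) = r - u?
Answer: 23104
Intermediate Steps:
V(K) = -12*K (V(K) = -6*(K + K) = -12*K)
H(A) = 3 - 54*A (H(A) = 3 + (6 - (-12)*(-5))*A = 3 + (6 - 1*60)*A = 3 + (6 - 60)*A = 3 - 54*A)
(449 + (482 - H(-20)))² = (449 + (482 - (3 - 54*(-20))))² = (449 + (482 - (3 + 1080)))² = (449 + (482 - 1*1083))² = (449 + (482 - 1083))² = (449 - 601)² = (-152)² = 23104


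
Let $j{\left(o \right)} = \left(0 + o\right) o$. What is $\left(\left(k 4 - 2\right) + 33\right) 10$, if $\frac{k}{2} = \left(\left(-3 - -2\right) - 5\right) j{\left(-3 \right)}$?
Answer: $-4010$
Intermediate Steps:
$j{\left(o \right)} = o^{2}$ ($j{\left(o \right)} = o o = o^{2}$)
$k = -108$ ($k = 2 \left(\left(-3 - -2\right) - 5\right) \left(-3\right)^{2} = 2 \left(\left(-3 + 2\right) - 5\right) 9 = 2 \left(-1 - 5\right) 9 = 2 \left(\left(-6\right) 9\right) = 2 \left(-54\right) = -108$)
$\left(\left(k 4 - 2\right) + 33\right) 10 = \left(\left(\left(-108\right) 4 - 2\right) + 33\right) 10 = \left(\left(-432 - 2\right) + 33\right) 10 = \left(-434 + 33\right) 10 = \left(-401\right) 10 = -4010$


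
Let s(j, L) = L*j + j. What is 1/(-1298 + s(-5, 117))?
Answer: -1/1888 ≈ -0.00052966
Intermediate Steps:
s(j, L) = j + L*j
1/(-1298 + s(-5, 117)) = 1/(-1298 - 5*(1 + 117)) = 1/(-1298 - 5*118) = 1/(-1298 - 590) = 1/(-1888) = -1/1888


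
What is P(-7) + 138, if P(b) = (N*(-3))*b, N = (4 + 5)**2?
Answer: 1839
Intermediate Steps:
N = 81 (N = 9**2 = 81)
P(b) = -243*b (P(b) = (81*(-3))*b = -243*b)
P(-7) + 138 = -243*(-7) + 138 = 1701 + 138 = 1839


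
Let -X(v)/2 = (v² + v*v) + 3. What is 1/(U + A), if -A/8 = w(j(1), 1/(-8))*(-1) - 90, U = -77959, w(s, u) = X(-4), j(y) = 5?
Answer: -1/77799 ≈ -1.2854e-5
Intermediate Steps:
X(v) = -6 - 4*v² (X(v) = -2*((v² + v*v) + 3) = -2*((v² + v²) + 3) = -2*(2*v² + 3) = -2*(3 + 2*v²) = -6 - 4*v²)
w(s, u) = -70 (w(s, u) = -6 - 4*(-4)² = -6 - 4*16 = -6 - 64 = -70)
A = 160 (A = -8*(-70*(-1) - 90) = -8*(70 - 90) = -8*(-20) = 160)
1/(U + A) = 1/(-77959 + 160) = 1/(-77799) = -1/77799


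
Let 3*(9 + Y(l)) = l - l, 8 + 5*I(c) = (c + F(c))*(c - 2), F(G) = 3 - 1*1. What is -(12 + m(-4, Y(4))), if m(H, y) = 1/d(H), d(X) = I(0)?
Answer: -139/12 ≈ -11.583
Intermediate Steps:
F(G) = 2 (F(G) = 3 - 1 = 2)
I(c) = -8/5 + (-2 + c)*(2 + c)/5 (I(c) = -8/5 + ((c + 2)*(c - 2))/5 = -8/5 + ((2 + c)*(-2 + c))/5 = -8/5 + ((-2 + c)*(2 + c))/5 = -8/5 + (-2 + c)*(2 + c)/5)
d(X) = -12/5 (d(X) = -12/5 + (⅕)*0² = -12/5 + (⅕)*0 = -12/5 + 0 = -12/5)
Y(l) = -9 (Y(l) = -9 + (l - l)/3 = -9 + (⅓)*0 = -9 + 0 = -9)
m(H, y) = -5/12 (m(H, y) = 1/(-12/5) = -5/12)
-(12 + m(-4, Y(4))) = -(12 - 5/12) = -1*139/12 = -139/12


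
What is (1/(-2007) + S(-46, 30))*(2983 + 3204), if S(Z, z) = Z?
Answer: -571202401/2007 ≈ -2.8461e+5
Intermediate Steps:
(1/(-2007) + S(-46, 30))*(2983 + 3204) = (1/(-2007) - 46)*(2983 + 3204) = (-1/2007 - 46)*6187 = -92323/2007*6187 = -571202401/2007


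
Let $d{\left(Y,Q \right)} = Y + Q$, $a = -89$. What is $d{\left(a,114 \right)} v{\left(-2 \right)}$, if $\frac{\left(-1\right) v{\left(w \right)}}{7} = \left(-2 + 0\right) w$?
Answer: $-700$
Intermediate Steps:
$v{\left(w \right)} = 14 w$ ($v{\left(w \right)} = - 7 \left(-2 + 0\right) w = - 7 \left(- 2 w\right) = 14 w$)
$d{\left(Y,Q \right)} = Q + Y$
$d{\left(a,114 \right)} v{\left(-2 \right)} = \left(114 - 89\right) 14 \left(-2\right) = 25 \left(-28\right) = -700$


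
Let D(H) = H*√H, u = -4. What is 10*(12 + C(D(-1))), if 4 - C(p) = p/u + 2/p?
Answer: 160 - 45*I/2 ≈ 160.0 - 22.5*I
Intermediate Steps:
D(H) = H^(3/2)
C(p) = 4 - 2/p + p/4 (C(p) = 4 - (p/(-4) + 2/p) = 4 - (p*(-¼) + 2/p) = 4 - (-p/4 + 2/p) = 4 - (2/p - p/4) = 4 + (-2/p + p/4) = 4 - 2/p + p/4)
10*(12 + C(D(-1))) = 10*(12 + (4 - 2*I + (-1)^(3/2)/4)) = 10*(12 + (4 - 2*I + (-I)/4)) = 10*(12 + (4 - 2*I - I/4)) = 10*(12 + (4 - 9*I/4)) = 10*(16 - 9*I/4) = 160 - 45*I/2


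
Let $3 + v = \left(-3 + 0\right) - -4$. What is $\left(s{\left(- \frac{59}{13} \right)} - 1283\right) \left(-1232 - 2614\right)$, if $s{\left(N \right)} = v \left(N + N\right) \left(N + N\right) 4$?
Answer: $\frac{1262330274}{169} \approx 7.4694 \cdot 10^{6}$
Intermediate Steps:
$v = -2$ ($v = -3 + \left(\left(-3 + 0\right) - -4\right) = -3 + \left(-3 + 4\right) = -3 + 1 = -2$)
$s{\left(N \right)} = - 32 N^{2}$ ($s{\left(N \right)} = - 2 \left(N + N\right) \left(N + N\right) 4 = - 2 \cdot 2 N 2 N 4 = - 2 \cdot 4 N^{2} \cdot 4 = - 8 N^{2} \cdot 4 = - 32 N^{2}$)
$\left(s{\left(- \frac{59}{13} \right)} - 1283\right) \left(-1232 - 2614\right) = \left(- 32 \left(- \frac{59}{13}\right)^{2} - 1283\right) \left(-1232 - 2614\right) = \left(- 32 \left(\left(-59\right) \frac{1}{13}\right)^{2} - 1283\right) \left(-3846\right) = \left(- 32 \left(- \frac{59}{13}\right)^{2} - 1283\right) \left(-3846\right) = \left(\left(-32\right) \frac{3481}{169} - 1283\right) \left(-3846\right) = \left(- \frac{111392}{169} - 1283\right) \left(-3846\right) = \left(- \frac{328219}{169}\right) \left(-3846\right) = \frac{1262330274}{169}$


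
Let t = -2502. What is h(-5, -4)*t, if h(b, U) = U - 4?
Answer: 20016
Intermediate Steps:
h(b, U) = -4 + U
h(-5, -4)*t = (-4 - 4)*(-2502) = -8*(-2502) = 20016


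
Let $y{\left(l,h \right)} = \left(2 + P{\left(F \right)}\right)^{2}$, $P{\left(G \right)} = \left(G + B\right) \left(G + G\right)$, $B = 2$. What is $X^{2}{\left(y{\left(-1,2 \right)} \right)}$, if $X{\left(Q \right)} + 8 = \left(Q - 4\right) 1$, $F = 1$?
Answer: $2704$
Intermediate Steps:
$P{\left(G \right)} = 2 G \left(2 + G\right)$ ($P{\left(G \right)} = \left(G + 2\right) \left(G + G\right) = \left(2 + G\right) 2 G = 2 G \left(2 + G\right)$)
$y{\left(l,h \right)} = 64$ ($y{\left(l,h \right)} = \left(2 + 2 \cdot 1 \left(2 + 1\right)\right)^{2} = \left(2 + 2 \cdot 1 \cdot 3\right)^{2} = \left(2 + 6\right)^{2} = 8^{2} = 64$)
$X{\left(Q \right)} = -12 + Q$ ($X{\left(Q \right)} = -8 + \left(Q - 4\right) 1 = -8 + \left(-4 + Q\right) 1 = -8 + \left(-4 + Q\right) = -12 + Q$)
$X^{2}{\left(y{\left(-1,2 \right)} \right)} = \left(-12 + 64\right)^{2} = 52^{2} = 2704$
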